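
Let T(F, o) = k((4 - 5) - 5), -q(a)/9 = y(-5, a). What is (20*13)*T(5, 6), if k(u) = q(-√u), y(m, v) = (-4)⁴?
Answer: -599040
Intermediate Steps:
y(m, v) = 256
q(a) = -2304 (q(a) = -9*256 = -2304)
k(u) = -2304
T(F, o) = -2304
(20*13)*T(5, 6) = (20*13)*(-2304) = 260*(-2304) = -599040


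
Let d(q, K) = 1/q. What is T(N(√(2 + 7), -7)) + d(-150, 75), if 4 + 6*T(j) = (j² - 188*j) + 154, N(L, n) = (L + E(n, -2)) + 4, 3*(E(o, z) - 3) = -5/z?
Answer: -1592411/5400 ≈ -294.89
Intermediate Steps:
E(o, z) = 3 - 5/(3*z) (E(o, z) = 3 + (-5/z)/3 = 3 - 5/(3*z))
N(L, n) = 47/6 + L (N(L, n) = (L + (3 - 5/3/(-2))) + 4 = (L + (3 - 5/3*(-½))) + 4 = (L + (3 + ⅚)) + 4 = (L + 23/6) + 4 = (23/6 + L) + 4 = 47/6 + L)
T(j) = 25 - 94*j/3 + j²/6 (T(j) = -⅔ + ((j² - 188*j) + 154)/6 = -⅔ + (154 + j² - 188*j)/6 = -⅔ + (77/3 - 94*j/3 + j²/6) = 25 - 94*j/3 + j²/6)
T(N(√(2 + 7), -7)) + d(-150, 75) = (25 - 94*(47/6 + √(2 + 7))/3 + (47/6 + √(2 + 7))²/6) + 1/(-150) = (25 - 94*(47/6 + √9)/3 + (47/6 + √9)²/6) - 1/150 = (25 - 94*(47/6 + 3)/3 + (47/6 + 3)²/6) - 1/150 = (25 - 94/3*65/6 + (65/6)²/6) - 1/150 = (25 - 3055/9 + (⅙)*(4225/36)) - 1/150 = (25 - 3055/9 + 4225/216) - 1/150 = -63695/216 - 1/150 = -1592411/5400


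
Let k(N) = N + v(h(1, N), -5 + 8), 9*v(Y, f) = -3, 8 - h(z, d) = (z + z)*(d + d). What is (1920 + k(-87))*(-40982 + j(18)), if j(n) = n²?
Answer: -223537684/3 ≈ -7.4513e+7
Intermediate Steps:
h(z, d) = 8 - 4*d*z (h(z, d) = 8 - (z + z)*(d + d) = 8 - 2*z*2*d = 8 - 4*d*z)
v(Y, f) = -⅓ (v(Y, f) = (⅑)*(-3) = -⅓)
k(N) = -⅓ + N (k(N) = N - ⅓ = -⅓ + N)
(1920 + k(-87))*(-40982 + j(18)) = (1920 + (-⅓ - 87))*(-40982 + 18²) = (1920 - 262/3)*(-40982 + 324) = (5498/3)*(-40658) = -223537684/3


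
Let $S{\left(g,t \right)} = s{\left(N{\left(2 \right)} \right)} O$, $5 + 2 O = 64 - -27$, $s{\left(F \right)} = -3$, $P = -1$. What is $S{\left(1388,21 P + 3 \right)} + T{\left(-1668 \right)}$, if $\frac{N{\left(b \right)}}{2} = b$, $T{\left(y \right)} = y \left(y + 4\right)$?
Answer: $2775423$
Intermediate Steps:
$T{\left(y \right)} = y \left(4 + y\right)$
$N{\left(b \right)} = 2 b$
$O = 43$ ($O = - \frac{5}{2} + \frac{64 - -27}{2} = - \frac{5}{2} + \frac{64 + 27}{2} = - \frac{5}{2} + \frac{1}{2} \cdot 91 = - \frac{5}{2} + \frac{91}{2} = 43$)
$S{\left(g,t \right)} = -129$ ($S{\left(g,t \right)} = \left(-3\right) 43 = -129$)
$S{\left(1388,21 P + 3 \right)} + T{\left(-1668 \right)} = -129 - 1668 \left(4 - 1668\right) = -129 - -2775552 = -129 + 2775552 = 2775423$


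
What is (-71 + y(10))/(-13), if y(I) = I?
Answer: 61/13 ≈ 4.6923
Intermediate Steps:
(-71 + y(10))/(-13) = (-71 + 10)/(-13) = -61*(-1/13) = 61/13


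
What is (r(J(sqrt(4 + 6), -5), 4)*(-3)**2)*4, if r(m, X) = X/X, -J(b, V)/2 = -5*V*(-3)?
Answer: 36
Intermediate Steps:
J(b, V) = -30*V (J(b, V) = -2*(-5*V)*(-3) = -30*V)
r(m, X) = 1
(r(J(sqrt(4 + 6), -5), 4)*(-3)**2)*4 = (1*(-3)**2)*4 = (1*9)*4 = 9*4 = 36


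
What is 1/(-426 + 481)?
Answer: 1/55 ≈ 0.018182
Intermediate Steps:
1/(-426 + 481) = 1/55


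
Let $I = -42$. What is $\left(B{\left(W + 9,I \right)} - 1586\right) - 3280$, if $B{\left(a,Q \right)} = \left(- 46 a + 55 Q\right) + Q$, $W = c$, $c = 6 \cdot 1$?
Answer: $-7908$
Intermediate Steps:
$c = 6$
$W = 6$
$B{\left(a,Q \right)} = - 46 a + 56 Q$
$\left(B{\left(W + 9,I \right)} - 1586\right) - 3280 = \left(\left(- 46 \left(6 + 9\right) + 56 \left(-42\right)\right) - 1586\right) - 3280 = \left(\left(\left(-46\right) 15 - 2352\right) - 1586\right) - 3280 = \left(\left(-690 - 2352\right) - 1586\right) - 3280 = \left(-3042 - 1586\right) - 3280 = -4628 - 3280 = -7908$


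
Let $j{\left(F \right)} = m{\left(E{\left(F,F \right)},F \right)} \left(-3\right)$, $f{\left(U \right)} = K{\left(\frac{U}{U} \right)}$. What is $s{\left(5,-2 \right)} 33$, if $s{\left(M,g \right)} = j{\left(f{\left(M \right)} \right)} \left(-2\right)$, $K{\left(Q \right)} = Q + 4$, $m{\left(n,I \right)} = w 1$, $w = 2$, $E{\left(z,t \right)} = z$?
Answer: $396$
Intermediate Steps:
$m{\left(n,I \right)} = 2$ ($m{\left(n,I \right)} = 2 \cdot 1 = 2$)
$K{\left(Q \right)} = 4 + Q$
$f{\left(U \right)} = 5$ ($f{\left(U \right)} = 4 + \frac{U}{U} = 4 + 1 = 5$)
$j{\left(F \right)} = -6$ ($j{\left(F \right)} = 2 \left(-3\right) = -6$)
$s{\left(M,g \right)} = 12$ ($s{\left(M,g \right)} = \left(-6\right) \left(-2\right) = 12$)
$s{\left(5,-2 \right)} 33 = 12 \cdot 33 = 396$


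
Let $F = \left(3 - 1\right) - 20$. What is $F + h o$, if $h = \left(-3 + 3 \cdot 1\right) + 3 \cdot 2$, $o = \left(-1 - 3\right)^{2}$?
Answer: $78$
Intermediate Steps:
$o = 16$ ($o = \left(-4\right)^{2} = 16$)
$h = 6$ ($h = \left(-3 + 3\right) + 6 = 0 + 6 = 6$)
$F = -18$ ($F = \left(3 - 1\right) - 20 = 2 - 20 = -18$)
$F + h o = -18 + 6 \cdot 16 = -18 + 96 = 78$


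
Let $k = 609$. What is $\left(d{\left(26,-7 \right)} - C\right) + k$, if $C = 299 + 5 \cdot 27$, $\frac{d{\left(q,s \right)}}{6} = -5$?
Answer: $145$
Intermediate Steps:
$d{\left(q,s \right)} = -30$ ($d{\left(q,s \right)} = 6 \left(-5\right) = -30$)
$C = 434$ ($C = 299 + 135 = 434$)
$\left(d{\left(26,-7 \right)} - C\right) + k = \left(-30 - 434\right) + 609 = -464 + 609 = 145$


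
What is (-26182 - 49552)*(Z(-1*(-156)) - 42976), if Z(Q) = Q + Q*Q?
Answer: 1399867256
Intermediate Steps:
Z(Q) = Q + Q²
(-26182 - 49552)*(Z(-1*(-156)) - 42976) = (-26182 - 49552)*((-1*(-156))*(1 - 1*(-156)) - 42976) = -75734*(156*(1 + 156) - 42976) = -75734*(156*157 - 42976) = -75734*(24492 - 42976) = -75734*(-18484) = 1399867256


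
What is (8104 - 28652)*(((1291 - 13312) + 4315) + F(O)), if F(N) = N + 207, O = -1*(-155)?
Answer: 150904512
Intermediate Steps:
O = 155
F(N) = 207 + N
(8104 - 28652)*(((1291 - 13312) + 4315) + F(O)) = (8104 - 28652)*(((1291 - 13312) + 4315) + (207 + 155)) = -20548*((-12021 + 4315) + 362) = -20548*(-7706 + 362) = -20548*(-7344) = 150904512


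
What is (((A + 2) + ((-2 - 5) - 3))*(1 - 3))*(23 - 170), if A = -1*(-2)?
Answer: -1764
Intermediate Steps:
A = 2
(((A + 2) + ((-2 - 5) - 3))*(1 - 3))*(23 - 170) = (((2 + 2) + ((-2 - 5) - 3))*(1 - 3))*(23 - 170) = ((4 + (-7 - 3))*(-2))*(-147) = ((4 - 10)*(-2))*(-147) = -6*(-2)*(-147) = 12*(-147) = -1764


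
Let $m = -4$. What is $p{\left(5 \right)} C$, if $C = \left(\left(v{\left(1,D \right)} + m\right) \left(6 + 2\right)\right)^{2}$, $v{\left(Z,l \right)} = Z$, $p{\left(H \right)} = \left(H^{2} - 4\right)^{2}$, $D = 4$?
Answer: $254016$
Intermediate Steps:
$p{\left(H \right)} = \left(-4 + H^{2}\right)^{2}$
$C = 576$ ($C = \left(\left(1 - 4\right) \left(6 + 2\right)\right)^{2} = \left(\left(-3\right) 8\right)^{2} = \left(-24\right)^{2} = 576$)
$p{\left(5 \right)} C = \left(-4 + 5^{2}\right)^{2} \cdot 576 = \left(-4 + 25\right)^{2} \cdot 576 = 21^{2} \cdot 576 = 441 \cdot 576 = 254016$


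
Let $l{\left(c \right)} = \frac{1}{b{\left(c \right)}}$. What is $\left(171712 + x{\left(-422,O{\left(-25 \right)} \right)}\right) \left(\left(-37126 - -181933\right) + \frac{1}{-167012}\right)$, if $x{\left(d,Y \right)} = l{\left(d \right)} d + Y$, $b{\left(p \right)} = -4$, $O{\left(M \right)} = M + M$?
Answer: $\frac{8308224503344405}{334024} \approx 2.4873 \cdot 10^{10}$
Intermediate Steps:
$O{\left(M \right)} = 2 M$
$l{\left(c \right)} = - \frac{1}{4}$ ($l{\left(c \right)} = \frac{1}{-4} = - \frac{1}{4}$)
$x{\left(d,Y \right)} = Y - \frac{d}{4}$ ($x{\left(d,Y \right)} = - \frac{d}{4} + Y = Y - \frac{d}{4}$)
$\left(171712 + x{\left(-422,O{\left(-25 \right)} \right)}\right) \left(\left(-37126 - -181933\right) + \frac{1}{-167012}\right) = \left(171712 + \left(2 \left(-25\right) - - \frac{211}{2}\right)\right) \left(\left(-37126 - -181933\right) + \frac{1}{-167012}\right) = \left(171712 + \left(-50 + \frac{211}{2}\right)\right) \left(\left(-37126 + 181933\right) - \frac{1}{167012}\right) = \left(171712 + \frac{111}{2}\right) \left(144807 - \frac{1}{167012}\right) = \frac{343535}{2} \cdot \frac{24184506683}{167012} = \frac{8308224503344405}{334024}$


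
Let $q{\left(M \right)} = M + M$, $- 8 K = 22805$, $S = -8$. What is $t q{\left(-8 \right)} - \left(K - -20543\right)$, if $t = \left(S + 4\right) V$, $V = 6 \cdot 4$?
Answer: $- \frac{129251}{8} \approx -16156.0$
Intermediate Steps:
$K = - \frac{22805}{8}$ ($K = \left(- \frac{1}{8}\right) 22805 = - \frac{22805}{8} \approx -2850.6$)
$q{\left(M \right)} = 2 M$
$V = 24$
$t = -96$ ($t = \left(-8 + 4\right) 24 = \left(-4\right) 24 = -96$)
$t q{\left(-8 \right)} - \left(K - -20543\right) = - 96 \cdot 2 \left(-8\right) - \left(- \frac{22805}{8} - -20543\right) = \left(-96\right) \left(-16\right) - \left(- \frac{22805}{8} + 20543\right) = 1536 - \frac{141539}{8} = - \frac{129251}{8}$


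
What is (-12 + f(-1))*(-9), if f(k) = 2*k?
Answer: 126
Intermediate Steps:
(-12 + f(-1))*(-9) = (-12 + 2*(-1))*(-9) = (-12 - 2)*(-9) = -14*(-9) = 126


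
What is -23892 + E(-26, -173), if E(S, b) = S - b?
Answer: -23745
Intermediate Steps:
-23892 + E(-26, -173) = -23892 + (-26 - 1*(-173)) = -23892 + (-26 + 173) = -23892 + 147 = -23745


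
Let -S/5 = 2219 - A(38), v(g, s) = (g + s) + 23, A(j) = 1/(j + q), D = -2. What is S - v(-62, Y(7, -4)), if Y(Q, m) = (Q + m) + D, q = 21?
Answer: -652358/59 ≈ -11057.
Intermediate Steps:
Y(Q, m) = -2 + Q + m (Y(Q, m) = (Q + m) - 2 = -2 + Q + m)
A(j) = 1/(21 + j) (A(j) = 1/(j + 21) = 1/(21 + j))
v(g, s) = 23 + g + s
S = -654600/59 (S = -5*(2219 - 1/(21 + 38)) = -5*(2219 - 1/59) = -5*130920/59 = -654600/59 ≈ -11095.)
S - v(-62, Y(7, -4)) = -654600/59 - (23 - 62 + (-2 + 7 - 4)) = -654600/59 - (23 - 62 + 1) = -654600/59 - 1*(-38) = -654600/59 + 38 = -652358/59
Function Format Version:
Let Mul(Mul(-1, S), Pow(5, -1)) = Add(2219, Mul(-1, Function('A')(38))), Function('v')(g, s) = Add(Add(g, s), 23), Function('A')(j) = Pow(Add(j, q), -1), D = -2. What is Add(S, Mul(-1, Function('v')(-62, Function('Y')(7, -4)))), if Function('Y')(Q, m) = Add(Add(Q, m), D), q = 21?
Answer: Rational(-652358, 59) ≈ -11057.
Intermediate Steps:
Function('Y')(Q, m) = Add(-2, Q, m) (Function('Y')(Q, m) = Add(Add(Q, m), -2) = Add(-2, Q, m))
Function('A')(j) = Pow(Add(21, j), -1) (Function('A')(j) = Pow(Add(j, 21), -1) = Pow(Add(21, j), -1))
Function('v')(g, s) = Add(23, g, s)
S = Rational(-654600, 59) (S = Mul(-5, Add(2219, Mul(-1, Pow(Add(21, 38), -1)))) = Mul(-5, Add(2219, Mul(-1, Pow(59, -1)))) = Mul(-5, Add(2219, Mul(-1, Rational(1, 59)))) = Mul(-5, Add(2219, Rational(-1, 59))) = Mul(-5, Rational(130920, 59)) = Rational(-654600, 59) ≈ -11095.)
Add(S, Mul(-1, Function('v')(-62, Function('Y')(7, -4)))) = Add(Rational(-654600, 59), Mul(-1, Add(23, -62, Add(-2, 7, -4)))) = Add(Rational(-654600, 59), Mul(-1, Add(23, -62, 1))) = Add(Rational(-654600, 59), Mul(-1, -38)) = Add(Rational(-654600, 59), 38) = Rational(-652358, 59)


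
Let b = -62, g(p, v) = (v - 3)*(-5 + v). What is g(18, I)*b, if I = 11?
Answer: -2976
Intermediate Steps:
g(p, v) = (-5 + v)*(-3 + v) (g(p, v) = (-3 + v)*(-5 + v) = (-5 + v)*(-3 + v))
g(18, I)*b = (15 + 11**2 - 8*11)*(-62) = (15 + 121 - 88)*(-62) = 48*(-62) = -2976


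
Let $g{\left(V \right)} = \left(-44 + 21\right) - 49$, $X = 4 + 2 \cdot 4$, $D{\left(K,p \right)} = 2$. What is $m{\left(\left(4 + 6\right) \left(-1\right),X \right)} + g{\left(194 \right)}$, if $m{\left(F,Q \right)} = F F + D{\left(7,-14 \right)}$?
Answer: $30$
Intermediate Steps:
$X = 12$ ($X = 4 + 8 = 12$)
$m{\left(F,Q \right)} = 2 + F^{2}$ ($m{\left(F,Q \right)} = F F + 2 = F^{2} + 2 = 2 + F^{2}$)
$g{\left(V \right)} = -72$ ($g{\left(V \right)} = -23 - 49 = -72$)
$m{\left(\left(4 + 6\right) \left(-1\right),X \right)} + g{\left(194 \right)} = \left(2 + \left(\left(4 + 6\right) \left(-1\right)\right)^{2}\right) - 72 = \left(2 + \left(10 \left(-1\right)\right)^{2}\right) - 72 = \left(2 + \left(-10\right)^{2}\right) - 72 = \left(2 + 100\right) - 72 = 102 - 72 = 30$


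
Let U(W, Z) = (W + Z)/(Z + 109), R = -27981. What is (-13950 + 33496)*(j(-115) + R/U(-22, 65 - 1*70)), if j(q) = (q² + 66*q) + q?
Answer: 6643607216/3 ≈ 2.2145e+9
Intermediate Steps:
U(W, Z) = (W + Z)/(109 + Z)
j(q) = q² + 67*q
(-13950 + 33496)*(j(-115) + R/U(-22, 65 - 1*70)) = (-13950 + 33496)*(-115*(67 - 115) - 27981*(109 + (65 - 1*70))/(-22 + (65 - 1*70))) = 19546*(-115*(-48) - 27981*(109 + (65 - 70))/(-22 + (65 - 70))) = 19546*(5520 - 27981*(109 - 5)/(-22 - 5)) = 19546*(5520 - 27981/(-27/104)) = 19546*(5520 - 27981*(-104/27)) = 19546*(5520 + 323336/3) = 19546*(339896/3) = 6643607216/3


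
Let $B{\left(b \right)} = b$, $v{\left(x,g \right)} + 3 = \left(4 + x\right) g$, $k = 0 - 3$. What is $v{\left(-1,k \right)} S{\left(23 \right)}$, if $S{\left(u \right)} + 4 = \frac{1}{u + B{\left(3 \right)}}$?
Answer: $\frac{618}{13} \approx 47.538$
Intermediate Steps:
$k = -3$ ($k = 0 - 3 = -3$)
$v{\left(x,g \right)} = -3 + g \left(4 + x\right)$ ($v{\left(x,g \right)} = -3 + \left(4 + x\right) g = -3 + g \left(4 + x\right)$)
$S{\left(u \right)} = -4 + \frac{1}{3 + u}$ ($S{\left(u \right)} = -4 + \frac{1}{u + 3} = -4 + \frac{1}{3 + u}$)
$v{\left(-1,k \right)} S{\left(23 \right)} = \left(-3 + 4 \left(-3\right) - -3\right) \frac{-11 - 92}{3 + 23} = \left(-3 - 12 + 3\right) \frac{-11 - 92}{26} = - 12 \cdot \frac{1}{26} \left(-103\right) = \left(-12\right) \left(- \frac{103}{26}\right) = \frac{618}{13}$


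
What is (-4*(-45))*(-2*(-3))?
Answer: 1080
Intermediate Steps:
(-4*(-45))*(-2*(-3)) = 180*6 = 1080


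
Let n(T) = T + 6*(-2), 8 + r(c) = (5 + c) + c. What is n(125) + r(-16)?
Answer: 78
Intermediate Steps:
r(c) = -3 + 2*c (r(c) = -8 + ((5 + c) + c) = -8 + (5 + 2*c) = -3 + 2*c)
n(T) = -12 + T (n(T) = T - 12 = -12 + T)
n(125) + r(-16) = (-12 + 125) + (-3 + 2*(-16)) = 113 + (-3 - 32) = 113 - 35 = 78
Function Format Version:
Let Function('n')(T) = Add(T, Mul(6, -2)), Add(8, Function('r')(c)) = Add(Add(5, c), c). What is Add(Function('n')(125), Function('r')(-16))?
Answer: 78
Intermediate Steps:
Function('r')(c) = Add(-3, Mul(2, c)) (Function('r')(c) = Add(-8, Add(Add(5, c), c)) = Add(-8, Add(5, Mul(2, c))) = Add(-3, Mul(2, c)))
Function('n')(T) = Add(-12, T) (Function('n')(T) = Add(T, -12) = Add(-12, T))
Add(Function('n')(125), Function('r')(-16)) = Add(Add(-12, 125), Add(-3, Mul(2, -16))) = Add(113, Add(-3, -32)) = Add(113, -35) = 78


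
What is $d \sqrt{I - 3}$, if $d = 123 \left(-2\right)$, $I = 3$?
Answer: $0$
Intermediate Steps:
$d = -246$
$d \sqrt{I - 3} = - 246 \sqrt{3 - 3} = - 246 \sqrt{0} = \left(-246\right) 0 = 0$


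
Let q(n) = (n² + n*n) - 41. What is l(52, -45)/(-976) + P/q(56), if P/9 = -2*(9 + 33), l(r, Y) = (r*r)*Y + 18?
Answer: 126223011/1013576 ≈ 124.53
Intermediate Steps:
q(n) = -41 + 2*n² (q(n) = (n² + n²) - 41 = 2*n² - 41 = -41 + 2*n²)
l(r, Y) = 18 + Y*r² (l(r, Y) = r²*Y + 18 = Y*r² + 18 = 18 + Y*r²)
P = -756 (P = 9*(-2*(9 + 33)) = 9*(-2*42) = 9*(-84) = -756)
l(52, -45)/(-976) + P/q(56) = (18 - 45*52²)/(-976) - 756/(-41 + 2*56²) = (18 - 45*2704)*(-1/976) - 756/(-41 + 2*3136) = (18 - 121680)*(-1/976) - 756/(-41 + 6272) = -121662*(-1/976) - 756/6231 = 60831/488 - 756*1/6231 = 60831/488 - 252/2077 = 126223011/1013576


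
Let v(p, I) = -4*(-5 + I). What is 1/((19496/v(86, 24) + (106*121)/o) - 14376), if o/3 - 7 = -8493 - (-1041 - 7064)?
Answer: -21717/318018268 ≈ -6.8289e-5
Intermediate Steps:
v(p, I) = 20 - 4*I
o = -1143 (o = 21 + 3*(-8493 - (-1041 - 7064)) = 21 + 3*(-8493 - 1*(-8105)) = 21 + 3*(-8493 + 8105) = 21 + 3*(-388) = 21 - 1164 = -1143)
1/((19496/v(86, 24) + (106*121)/o) - 14376) = 1/((19496/(20 - 4*24) + (106*121)/(-1143)) - 14376) = 1/((19496/(20 - 96) + 12826*(-1/1143)) - 14376) = 1/((19496/(-76) - 12826/1143) - 14376) = 1/((19496*(-1/76) - 12826/1143) - 14376) = 1/((-4874/19 - 12826/1143) - 14376) = 1/(-5814676/21717 - 14376) = 1/(-318018268/21717) = -21717/318018268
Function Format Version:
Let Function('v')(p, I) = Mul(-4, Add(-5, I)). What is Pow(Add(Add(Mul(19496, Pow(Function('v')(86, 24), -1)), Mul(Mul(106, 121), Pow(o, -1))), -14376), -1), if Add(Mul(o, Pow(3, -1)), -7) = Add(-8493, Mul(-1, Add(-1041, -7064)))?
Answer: Rational(-21717, 318018268) ≈ -6.8289e-5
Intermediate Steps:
Function('v')(p, I) = Add(20, Mul(-4, I))
o = -1143 (o = Add(21, Mul(3, Add(-8493, Mul(-1, Add(-1041, -7064))))) = Add(21, Mul(3, Add(-8493, Mul(-1, -8105)))) = Add(21, Mul(3, Add(-8493, 8105))) = Add(21, Mul(3, -388)) = Add(21, -1164) = -1143)
Pow(Add(Add(Mul(19496, Pow(Function('v')(86, 24), -1)), Mul(Mul(106, 121), Pow(o, -1))), -14376), -1) = Pow(Add(Add(Mul(19496, Pow(Add(20, Mul(-4, 24)), -1)), Mul(Mul(106, 121), Pow(-1143, -1))), -14376), -1) = Pow(Add(Add(Mul(19496, Pow(Add(20, -96), -1)), Mul(12826, Rational(-1, 1143))), -14376), -1) = Pow(Add(Add(Mul(19496, Pow(-76, -1)), Rational(-12826, 1143)), -14376), -1) = Pow(Add(Add(Mul(19496, Rational(-1, 76)), Rational(-12826, 1143)), -14376), -1) = Pow(Add(Add(Rational(-4874, 19), Rational(-12826, 1143)), -14376), -1) = Pow(Add(Rational(-5814676, 21717), -14376), -1) = Pow(Rational(-318018268, 21717), -1) = Rational(-21717, 318018268)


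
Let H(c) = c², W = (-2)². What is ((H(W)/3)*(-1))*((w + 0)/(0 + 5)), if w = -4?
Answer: 64/15 ≈ 4.2667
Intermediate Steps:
W = 4
((H(W)/3)*(-1))*((w + 0)/(0 + 5)) = ((4²/3)*(-1))*((-4 + 0)/(0 + 5)) = ((16*(⅓))*(-1))*(-4/5) = ((16/3)*(-1))*(-4*⅕) = -16/3*(-⅘) = 64/15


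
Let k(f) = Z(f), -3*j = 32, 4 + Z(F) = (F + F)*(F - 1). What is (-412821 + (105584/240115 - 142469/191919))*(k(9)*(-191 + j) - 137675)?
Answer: 1893733292047604216080/27649578411 ≈ 6.8490e+10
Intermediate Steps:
Z(F) = -4 + 2*F*(-1 + F) (Z(F) = -4 + (F + F)*(F - 1) = -4 + (2*F)*(-1 + F) = -4 + 2*F*(-1 + F))
j = -32/3 (j = -⅓*32 = -32/3 ≈ -10.667)
k(f) = -4 - 2*f + 2*f²
(-412821 + (105584/240115 - 142469/191919))*(k(9)*(-191 + j) - 137675) = (-412821 + (105584/240115 - 142469/191919))*((-4 - 2*9 + 2*9²)*(-191 - 32/3) - 137675) = (-412821 + (105584*(1/240115) - 142469*1/191919))*((-4 - 18 + 2*81)*(-605/3) - 137675) = (-412821 + (105584/240115 - 142469/191919))*((-4 - 18 + 162)*(-605/3) - 137675) = (-412821 - 13945368239/46082630685)*(140*(-605/3) - 137675) = -19023891627380624*(-84700/3 - 137675)/46082630685 = -19023891627380624/46082630685*(-497725/3) = 1893733292047604216080/27649578411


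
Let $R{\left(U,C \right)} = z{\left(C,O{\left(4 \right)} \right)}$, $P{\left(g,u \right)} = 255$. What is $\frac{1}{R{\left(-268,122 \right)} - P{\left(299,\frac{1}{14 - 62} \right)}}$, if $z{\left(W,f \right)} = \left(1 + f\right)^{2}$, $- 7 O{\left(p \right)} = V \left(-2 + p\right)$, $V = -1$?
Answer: $- \frac{49}{12414} \approx -0.0039472$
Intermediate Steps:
$O{\left(p \right)} = - \frac{2}{7} + \frac{p}{7}$ ($O{\left(p \right)} = - \frac{\left(-1\right) \left(-2 + p\right)}{7} = - \frac{2 - p}{7} = - \frac{2}{7} + \frac{p}{7}$)
$R{\left(U,C \right)} = \frac{81}{49}$ ($R{\left(U,C \right)} = \left(1 + \left(- \frac{2}{7} + \frac{1}{7} \cdot 4\right)\right)^{2} = \left(1 + \left(- \frac{2}{7} + \frac{4}{7}\right)\right)^{2} = \left(1 + \frac{2}{7}\right)^{2} = \left(\frac{9}{7}\right)^{2} = \frac{81}{49}$)
$\frac{1}{R{\left(-268,122 \right)} - P{\left(299,\frac{1}{14 - 62} \right)}} = \frac{1}{\frac{81}{49} - 255} = \frac{1}{- \frac{12414}{49}} = - \frac{49}{12414}$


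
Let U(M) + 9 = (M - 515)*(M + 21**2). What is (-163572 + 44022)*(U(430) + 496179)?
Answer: -50466239250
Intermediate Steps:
U(M) = -9 + (-515 + M)*(441 + M) (U(M) = -9 + (M - 515)*(M + 21**2) = -9 + (-515 + M)*(M + 441) = -9 + (-515 + M)*(441 + M))
(-163572 + 44022)*(U(430) + 496179) = (-163572 + 44022)*((-227124 + 430**2 - 74*430) + 496179) = -119550*((-227124 + 184900 - 31820) + 496179) = -119550*(-74044 + 496179) = -119550*422135 = -50466239250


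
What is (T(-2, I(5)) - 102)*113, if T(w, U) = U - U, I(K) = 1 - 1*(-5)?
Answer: -11526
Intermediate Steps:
I(K) = 6 (I(K) = 1 + 5 = 6)
T(w, U) = 0
(T(-2, I(5)) - 102)*113 = (0 - 102)*113 = -102*113 = -11526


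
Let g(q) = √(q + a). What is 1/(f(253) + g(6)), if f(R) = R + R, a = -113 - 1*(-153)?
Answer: 11/5565 - √46/255990 ≈ 0.0019501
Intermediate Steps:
a = 40 (a = -113 + 153 = 40)
g(q) = √(40 + q) (g(q) = √(q + 40) = √(40 + q))
f(R) = 2*R
1/(f(253) + g(6)) = 1/(2*253 + √(40 + 6)) = 1/(506 + √46)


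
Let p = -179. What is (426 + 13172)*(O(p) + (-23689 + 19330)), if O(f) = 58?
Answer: -58484998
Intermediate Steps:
(426 + 13172)*(O(p) + (-23689 + 19330)) = (426 + 13172)*(58 + (-23689 + 19330)) = 13598*(58 - 4359) = 13598*(-4301) = -58484998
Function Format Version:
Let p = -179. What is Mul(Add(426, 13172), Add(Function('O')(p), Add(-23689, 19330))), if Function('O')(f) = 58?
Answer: -58484998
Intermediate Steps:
Mul(Add(426, 13172), Add(Function('O')(p), Add(-23689, 19330))) = Mul(Add(426, 13172), Add(58, Add(-23689, 19330))) = Mul(13598, Add(58, -4359)) = Mul(13598, -4301) = -58484998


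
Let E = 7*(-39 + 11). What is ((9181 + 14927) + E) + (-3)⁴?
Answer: 23993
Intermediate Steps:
E = -196 (E = 7*(-28) = -196)
((9181 + 14927) + E) + (-3)⁴ = ((9181 + 14927) - 196) + (-3)⁴ = (24108 - 196) + 81 = 23912 + 81 = 23993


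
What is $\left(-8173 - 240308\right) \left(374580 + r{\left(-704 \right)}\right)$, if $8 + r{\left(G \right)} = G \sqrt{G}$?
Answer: $-93074025132 + 1399444992 i \sqrt{11} \approx -9.3074 \cdot 10^{10} + 4.6414 \cdot 10^{9} i$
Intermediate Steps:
$r{\left(G \right)} = -8 + G^{\frac{3}{2}}$ ($r{\left(G \right)} = -8 + G \sqrt{G} = -8 + G^{\frac{3}{2}}$)
$\left(-8173 - 240308\right) \left(374580 + r{\left(-704 \right)}\right) = \left(-8173 - 240308\right) \left(374580 - \left(8 - \left(-704\right)^{\frac{3}{2}}\right)\right) = - 248481 \left(374580 - \left(8 + 5632 i \sqrt{11}\right)\right) = - 248481 \left(374572 - 5632 i \sqrt{11}\right) = -93074025132 + 1399444992 i \sqrt{11}$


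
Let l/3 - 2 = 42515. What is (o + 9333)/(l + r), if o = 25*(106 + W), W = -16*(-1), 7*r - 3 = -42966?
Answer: 86681/849894 ≈ 0.10199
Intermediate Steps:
r = -42963/7 (r = 3/7 + (1/7)*(-42966) = 3/7 - 6138 = -42963/7 ≈ -6137.6)
l = 127551 (l = 6 + 3*42515 = 6 + 127545 = 127551)
W = 16
o = 3050 (o = 25*(106 + 16) = 25*122 = 3050)
(o + 9333)/(l + r) = (3050 + 9333)/(127551 - 42963/7) = 12383/(849894/7) = 12383*(7/849894) = 86681/849894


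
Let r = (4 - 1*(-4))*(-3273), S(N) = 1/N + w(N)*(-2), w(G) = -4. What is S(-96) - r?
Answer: 2514431/96 ≈ 26192.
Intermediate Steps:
S(N) = 8 + 1/N (S(N) = 1/N - 4*(-2) = 1/N + 8 = 8 + 1/N)
r = -26184 (r = (4 + 4)*(-3273) = 8*(-3273) = -26184)
S(-96) - r = (8 + 1/(-96)) - 1*(-26184) = (8 - 1/96) + 26184 = 767/96 + 26184 = 2514431/96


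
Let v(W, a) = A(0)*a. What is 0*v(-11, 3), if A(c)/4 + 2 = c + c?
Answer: 0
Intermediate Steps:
A(c) = -8 + 8*c (A(c) = -8 + 4*(c + c) = -8 + 4*(2*c) = -8 + 8*c)
v(W, a) = -8*a (v(W, a) = (-8 + 8*0)*a = (-8 + 0)*a = -8*a)
0*v(-11, 3) = 0*(-8*3) = 0*(-24) = 0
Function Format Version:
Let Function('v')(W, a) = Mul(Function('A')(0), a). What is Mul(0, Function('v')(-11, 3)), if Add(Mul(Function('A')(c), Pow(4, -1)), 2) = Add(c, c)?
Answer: 0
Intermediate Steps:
Function('A')(c) = Add(-8, Mul(8, c)) (Function('A')(c) = Add(-8, Mul(4, Add(c, c))) = Add(-8, Mul(4, Mul(2, c))) = Add(-8, Mul(8, c)))
Function('v')(W, a) = Mul(-8, a) (Function('v')(W, a) = Mul(Add(-8, Mul(8, 0)), a) = Mul(Add(-8, 0), a) = Mul(-8, a))
Mul(0, Function('v')(-11, 3)) = Mul(0, Mul(-8, 3)) = Mul(0, -24) = 0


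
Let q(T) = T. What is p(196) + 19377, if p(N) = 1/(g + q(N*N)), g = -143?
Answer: 741615922/38273 ≈ 19377.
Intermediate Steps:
p(N) = 1/(-143 + N**2) (p(N) = 1/(-143 + N*N) = 1/(-143 + N**2))
p(196) + 19377 = 1/(-143 + 196**2) + 19377 = 1/(-143 + 38416) + 19377 = 1/38273 + 19377 = 741615922/38273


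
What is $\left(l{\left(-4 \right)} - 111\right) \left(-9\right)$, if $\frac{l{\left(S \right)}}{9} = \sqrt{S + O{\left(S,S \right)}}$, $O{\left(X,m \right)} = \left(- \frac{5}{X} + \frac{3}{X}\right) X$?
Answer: $999 - 81 i \sqrt{6} \approx 999.0 - 198.41 i$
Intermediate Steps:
$O{\left(X,m \right)} = -2$ ($O{\left(X,m \right)} = - \frac{2}{X} X = -2$)
$l{\left(S \right)} = 9 \sqrt{-2 + S}$ ($l{\left(S \right)} = 9 \sqrt{S - 2} = 9 \sqrt{-2 + S}$)
$\left(l{\left(-4 \right)} - 111\right) \left(-9\right) = \left(9 \sqrt{-2 - 4} - 111\right) \left(-9\right) = \left(9 \sqrt{-6} - 111\right) \left(-9\right) = \left(9 i \sqrt{6} - 111\right) \left(-9\right) = \left(-111 + 9 i \sqrt{6}\right) \left(-9\right) = 999 - 81 i \sqrt{6}$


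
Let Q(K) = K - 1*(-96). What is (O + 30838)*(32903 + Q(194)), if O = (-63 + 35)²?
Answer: 1049629046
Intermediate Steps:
Q(K) = 96 + K (Q(K) = K + 96 = 96 + K)
O = 784 (O = (-28)² = 784)
(O + 30838)*(32903 + Q(194)) = (784 + 30838)*(32903 + (96 + 194)) = 31622*(32903 + 290) = 31622*33193 = 1049629046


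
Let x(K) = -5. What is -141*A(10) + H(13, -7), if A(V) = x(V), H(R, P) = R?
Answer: 718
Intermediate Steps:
A(V) = -5
-141*A(10) + H(13, -7) = -141*(-5) + 13 = 705 + 13 = 718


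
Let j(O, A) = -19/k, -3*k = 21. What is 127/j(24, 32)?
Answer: 889/19 ≈ 46.789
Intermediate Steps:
k = -7 (k = -1/3*21 = -7)
j(O, A) = 19/7 (j(O, A) = -19/(-7) = -19*(-1/7) = 19/7)
127/j(24, 32) = 127/(19/7) = 127*(7/19) = 889/19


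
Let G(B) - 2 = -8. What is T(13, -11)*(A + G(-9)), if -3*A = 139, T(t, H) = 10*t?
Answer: -20410/3 ≈ -6803.3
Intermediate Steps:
G(B) = -6 (G(B) = 2 - 8 = -6)
A = -139/3 (A = -⅓*139 = -139/3 ≈ -46.333)
T(13, -11)*(A + G(-9)) = (10*13)*(-139/3 - 6) = 130*(-157/3) = -20410/3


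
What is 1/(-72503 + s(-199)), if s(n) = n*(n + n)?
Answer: 1/6699 ≈ 0.00014928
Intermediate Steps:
s(n) = 2*n² (s(n) = n*(2*n) = 2*n²)
1/(-72503 + s(-199)) = 1/(-72503 + 2*(-199)²) = 1/(-72503 + 2*39601) = 1/(-72503 + 79202) = 1/6699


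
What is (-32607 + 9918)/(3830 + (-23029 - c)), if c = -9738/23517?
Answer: 59286357/50165905 ≈ 1.1818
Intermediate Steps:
c = -1082/2613 (c = -9738*1/23517 = -1082/2613 ≈ -0.41408)
(-32607 + 9918)/(3830 + (-23029 - c)) = (-32607 + 9918)/(3830 + (-23029 - 1*(-1082/2613))) = -22689/(3830 + (-23029 + 1082/2613)) = -22689/(3830 - 60173695/2613) = -22689/(-50165905/2613) = -22689*(-2613/50165905) = 59286357/50165905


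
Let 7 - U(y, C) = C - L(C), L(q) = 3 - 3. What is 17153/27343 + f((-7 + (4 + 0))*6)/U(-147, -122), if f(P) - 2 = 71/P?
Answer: 38872261/63490446 ≈ 0.61225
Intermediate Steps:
L(q) = 0
U(y, C) = 7 - C (U(y, C) = 7 - (C - 1*0) = 7 - (C + 0) = 7 - C)
f(P) = 2 + 71/P
17153/27343 + f((-7 + (4 + 0))*6)/U(-147, -122) = 17153/27343 + (2 + 71/(((-7 + (4 + 0))*6)))/(7 - 1*(-122)) = 17153*(1/27343) + (2 + 71/(((-7 + 4)*6)))/(7 + 122) = 17153/27343 + (2 + 71/((-3*6)))/129 = 17153/27343 + (2 + 71/(-18))*(1/129) = 17153/27343 + (2 + 71*(-1/18))*(1/129) = 17153/27343 + (2 - 71/18)*(1/129) = 17153/27343 - 35/18*1/129 = 17153/27343 - 35/2322 = 38872261/63490446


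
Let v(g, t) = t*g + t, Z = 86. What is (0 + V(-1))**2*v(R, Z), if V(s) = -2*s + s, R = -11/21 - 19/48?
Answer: 387/56 ≈ 6.9107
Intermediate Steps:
R = -103/112 (R = -11*1/21 - 19*1/48 = -11/21 - 19/48 = -103/112 ≈ -0.91964)
V(s) = -s
v(g, t) = t + g*t (v(g, t) = g*t + t = t + g*t)
(0 + V(-1))**2*v(R, Z) = (0 - 1*(-1))**2*(86*(1 - 103/112)) = (0 + 1)**2*(86*(9/112)) = 1**2*(387/56) = 1*(387/56) = 387/56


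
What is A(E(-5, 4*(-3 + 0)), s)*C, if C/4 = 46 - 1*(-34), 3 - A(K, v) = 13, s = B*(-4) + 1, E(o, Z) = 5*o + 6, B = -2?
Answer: -3200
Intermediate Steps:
E(o, Z) = 6 + 5*o
s = 9 (s = -2*(-4) + 1 = 8 + 1 = 9)
A(K, v) = -10 (A(K, v) = 3 - 1*13 = 3 - 13 = -10)
C = 320 (C = 4*(46 - 1*(-34)) = 4*(46 + 34) = 4*80 = 320)
A(E(-5, 4*(-3 + 0)), s)*C = -10*320 = -3200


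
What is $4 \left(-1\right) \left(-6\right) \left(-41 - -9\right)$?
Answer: $-768$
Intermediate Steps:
$4 \left(-1\right) \left(-6\right) \left(-41 - -9\right) = \left(-4\right) \left(-6\right) \left(-41 + 9\right) = 24 \left(-32\right) = -768$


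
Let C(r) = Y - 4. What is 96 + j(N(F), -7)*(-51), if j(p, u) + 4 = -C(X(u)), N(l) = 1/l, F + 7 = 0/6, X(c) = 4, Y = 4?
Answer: 300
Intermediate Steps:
F = -7 (F = -7 + 0/6 = -7 + 0*(⅙) = -7 + 0 = -7)
N(l) = 1/l
C(r) = 0 (C(r) = 4 - 4 = 0)
j(p, u) = -4 (j(p, u) = -4 - 1*0 = -4 + 0 = -4)
96 + j(N(F), -7)*(-51) = 96 - 4*(-51) = 96 + 204 = 300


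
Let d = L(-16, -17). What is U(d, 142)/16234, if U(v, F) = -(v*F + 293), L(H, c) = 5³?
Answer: -18043/16234 ≈ -1.1114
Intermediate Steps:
L(H, c) = 125
d = 125
U(v, F) = -293 - F*v (U(v, F) = -(F*v + 293) = -(293 + F*v) = -293 - F*v)
U(d, 142)/16234 = (-293 - 1*142*125)/16234 = (-293 - 17750)*(1/16234) = -18043*1/16234 = -18043/16234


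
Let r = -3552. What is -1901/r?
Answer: 1901/3552 ≈ 0.53519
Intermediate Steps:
-1901/r = -1901/(-3552) = -1901*(-1/3552) = 1901/3552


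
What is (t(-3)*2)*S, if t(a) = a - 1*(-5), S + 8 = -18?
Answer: -104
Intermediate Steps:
S = -26 (S = -8 - 18 = -26)
t(a) = 5 + a (t(a) = a + 5 = 5 + a)
(t(-3)*2)*S = ((5 - 3)*2)*(-26) = (2*2)*(-26) = 4*(-26) = -104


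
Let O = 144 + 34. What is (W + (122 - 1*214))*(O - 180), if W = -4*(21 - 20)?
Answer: 192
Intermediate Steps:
O = 178
W = -4 (W = -4*1 = -4)
(W + (122 - 1*214))*(O - 180) = (-4 + (122 - 1*214))*(178 - 180) = (-4 + (122 - 214))*(-2) = (-4 - 92)*(-2) = -96*(-2) = 192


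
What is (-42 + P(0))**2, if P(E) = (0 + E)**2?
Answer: 1764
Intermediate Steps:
P(E) = E**2
(-42 + P(0))**2 = (-42 + 0**2)**2 = (-42 + 0)**2 = (-42)**2 = 1764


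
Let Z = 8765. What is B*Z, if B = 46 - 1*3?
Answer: 376895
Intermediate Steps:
B = 43 (B = 46 - 3 = 43)
B*Z = 43*8765 = 376895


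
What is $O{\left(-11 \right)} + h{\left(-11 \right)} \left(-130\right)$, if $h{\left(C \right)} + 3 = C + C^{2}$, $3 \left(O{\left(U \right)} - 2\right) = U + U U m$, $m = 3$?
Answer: $- \frac{41372}{3} \approx -13791.0$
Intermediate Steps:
$O{\left(U \right)} = 2 + U^{2} + \frac{U}{3}$ ($O{\left(U \right)} = 2 + \frac{U + U U 3}{3} = 2 + \frac{U + U^{2} \cdot 3}{3} = 2 + \frac{U + 3 U^{2}}{3} = 2 + \left(U^{2} + \frac{U}{3}\right) = 2 + U^{2} + \frac{U}{3}$)
$h{\left(C \right)} = -3 + C + C^{2}$ ($h{\left(C \right)} = -3 + \left(C + C^{2}\right) = -3 + C + C^{2}$)
$O{\left(-11 \right)} + h{\left(-11 \right)} \left(-130\right) = \left(2 + \left(-11\right)^{2} + \frac{1}{3} \left(-11\right)\right) + \left(-3 - 11 + \left(-11\right)^{2}\right) \left(-130\right) = \left(2 + 121 - \frac{11}{3}\right) + \left(-3 - 11 + 121\right) \left(-130\right) = \frac{358}{3} + 107 \left(-130\right) = \frac{358}{3} - 13910 = - \frac{41372}{3}$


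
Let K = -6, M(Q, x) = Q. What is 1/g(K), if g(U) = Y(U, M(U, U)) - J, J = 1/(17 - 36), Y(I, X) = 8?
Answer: 19/153 ≈ 0.12418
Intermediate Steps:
J = -1/19 (J = 1/(-19) = -1/19 ≈ -0.052632)
g(U) = 153/19 (g(U) = 8 - 1*(-1/19) = 8 + 1/19 = 153/19)
1/g(K) = 1/(153/19) = 19/153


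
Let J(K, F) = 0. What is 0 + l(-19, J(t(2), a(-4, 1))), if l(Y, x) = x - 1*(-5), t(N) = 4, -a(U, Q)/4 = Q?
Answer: 5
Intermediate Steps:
a(U, Q) = -4*Q
l(Y, x) = 5 + x (l(Y, x) = x + 5 = 5 + x)
0 + l(-19, J(t(2), a(-4, 1))) = 0 + (5 + 0) = 0 + 5 = 5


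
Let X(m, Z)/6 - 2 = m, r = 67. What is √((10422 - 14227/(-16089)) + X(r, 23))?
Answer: √2805191658159/16089 ≈ 104.10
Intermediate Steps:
X(m, Z) = 12 + 6*m
√((10422 - 14227/(-16089)) + X(r, 23)) = √((10422 - 14227/(-16089)) + (12 + 6*67)) = √((10422 - 14227*(-1)/16089) + (12 + 402)) = √((10422 - 1*(-14227/16089)) + 414) = √((10422 + 14227/16089) + 414) = √(167693785/16089 + 414) = √(174354631/16089) = √2805191658159/16089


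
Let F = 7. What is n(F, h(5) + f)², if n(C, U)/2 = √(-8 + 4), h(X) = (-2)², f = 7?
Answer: -16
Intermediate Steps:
h(X) = 4
n(C, U) = 4*I (n(C, U) = 2*√(-8 + 4) = 2*√(-4) = 2*(2*I) = 4*I)
n(F, h(5) + f)² = (4*I)² = -16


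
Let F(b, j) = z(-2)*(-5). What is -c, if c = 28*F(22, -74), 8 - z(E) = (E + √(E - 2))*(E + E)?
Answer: 1120*I ≈ 1120.0*I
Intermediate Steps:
z(E) = 8 - 2*E*(E + √(-2 + E)) (z(E) = 8 - (E + √(E - 2))*(E + E) = 8 - (E + √(-2 + E))*2*E = 8 - 2*E*(E + √(-2 + E)))
F(b, j) = -40*I (F(b, j) = (8 - 2*(-2)² - 2*(-2)*√(-2 - 2))*(-5) = (8 - 2*4 - 2*(-2)*√(-4))*(-5) = (8 - 8 - 2*(-2)*2*I)*(-5) = (8 - 8 + 8*I)*(-5) = (8*I)*(-5) = -40*I)
c = -1120*I (c = 28*(-40*I) = -1120*I ≈ -1120.0*I)
-c = -(-1120)*I = 1120*I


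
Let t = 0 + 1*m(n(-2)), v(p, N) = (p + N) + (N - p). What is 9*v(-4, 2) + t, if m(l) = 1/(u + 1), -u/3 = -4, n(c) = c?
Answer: 469/13 ≈ 36.077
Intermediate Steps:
u = 12 (u = -3*(-4) = 12)
v(p, N) = 2*N (v(p, N) = (N + p) + (N - p) = 2*N)
m(l) = 1/13 (m(l) = 1/(12 + 1) = 1/13)
t = 1/13 (t = 0 + 1*(1/13) = 0 + 1/13 = 1/13 ≈ 0.076923)
9*v(-4, 2) + t = 9*(2*2) + 1/13 = 9*4 + 1/13 = 36 + 1/13 = 469/13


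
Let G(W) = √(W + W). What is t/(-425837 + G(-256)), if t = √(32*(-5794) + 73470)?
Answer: √111938/(16*√2 + 425837*I) ≈ 4.1748e-8 - 0.00078568*I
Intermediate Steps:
G(W) = √2*√W (G(W) = √(2*W) = √2*√W)
t = I*√111938 (t = √(-185408 + 73470) = √(-111938) = I*√111938 ≈ 334.57*I)
t/(-425837 + G(-256)) = (I*√111938)/(-425837 + √2*√(-256)) = (I*√111938)/(-425837 + √2*(16*I)) = (I*√111938)/(-425837 + 16*I*√2) = I*√111938/(-425837 + 16*I*√2)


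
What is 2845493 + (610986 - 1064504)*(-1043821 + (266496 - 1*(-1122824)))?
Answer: -156687169989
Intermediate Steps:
2845493 + (610986 - 1064504)*(-1043821 + (266496 - 1*(-1122824))) = 2845493 - 453518*(-1043821 + (266496 + 1122824)) = 2845493 - 453518*(-1043821 + 1389320) = 2845493 - 453518*345499 = 2845493 - 156690015482 = -156687169989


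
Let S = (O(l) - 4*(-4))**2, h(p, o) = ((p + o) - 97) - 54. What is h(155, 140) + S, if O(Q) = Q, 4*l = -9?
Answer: 5329/16 ≈ 333.06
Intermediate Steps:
l = -9/4 (l = (1/4)*(-9) = -9/4 ≈ -2.2500)
h(p, o) = -151 + o + p (h(p, o) = ((o + p) - 97) - 54 = (-97 + o + p) - 54 = -151 + o + p)
S = 3025/16 (S = (-9/4 - 4*(-4))**2 = (-9/4 + 16)**2 = (55/4)**2 = 3025/16 ≈ 189.06)
h(155, 140) + S = (-151 + 140 + 155) + 3025/16 = 144 + 3025/16 = 5329/16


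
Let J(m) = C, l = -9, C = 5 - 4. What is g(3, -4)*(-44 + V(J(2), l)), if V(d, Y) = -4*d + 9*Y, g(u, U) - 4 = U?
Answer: 0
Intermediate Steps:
C = 1
g(u, U) = 4 + U
J(m) = 1
g(3, -4)*(-44 + V(J(2), l)) = (4 - 4)*(-44 + (-4*1 + 9*(-9))) = 0*(-44 + (-4 - 81)) = 0*(-44 - 85) = 0*(-129) = 0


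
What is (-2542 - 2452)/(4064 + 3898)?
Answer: -2497/3981 ≈ -0.62723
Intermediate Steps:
(-2542 - 2452)/(4064 + 3898) = -4994/7962 = -4994*1/7962 = -2497/3981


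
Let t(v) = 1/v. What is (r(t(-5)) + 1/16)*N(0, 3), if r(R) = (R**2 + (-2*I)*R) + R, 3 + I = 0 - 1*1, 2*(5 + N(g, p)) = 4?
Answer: 2037/400 ≈ 5.0925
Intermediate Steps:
N(g, p) = -3 (N(g, p) = -5 + (1/2)*4 = -5 + 2 = -3)
I = -4 (I = -3 + (0 - 1*1) = -3 + (0 - 1) = -3 - 1 = -4)
r(R) = R**2 + 9*R (r(R) = (R**2 + (-2*(-4))*R) + R = (R**2 + 8*R) + R = R**2 + 9*R)
(r(t(-5)) + 1/16)*N(0, 3) = ((9 + 1/(-5))/(-5) + 1/16)*(-3) = (-(9 - 1/5)/5 + 1/16)*(-3) = (-1/5*44/5 + 1/16)*(-3) = (-44/25 + 1/16)*(-3) = -679/400*(-3) = 2037/400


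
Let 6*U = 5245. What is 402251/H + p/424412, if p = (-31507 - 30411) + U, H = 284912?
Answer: 114996023077/90690053808 ≈ 1.2680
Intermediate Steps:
U = 5245/6 (U = (⅙)*5245 = 5245/6 ≈ 874.17)
p = -366263/6 (p = (-31507 - 30411) + 5245/6 = -61918 + 5245/6 = -366263/6 ≈ -61044.)
402251/H + p/424412 = 402251/284912 - 366263/6/424412 = 402251*(1/284912) - 366263/6*1/424412 = 402251/284912 - 366263/2546472 = 114996023077/90690053808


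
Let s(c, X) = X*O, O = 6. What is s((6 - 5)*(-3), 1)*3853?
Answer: 23118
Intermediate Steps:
s(c, X) = 6*X (s(c, X) = X*6 = 6*X)
s((6 - 5)*(-3), 1)*3853 = (6*1)*3853 = 6*3853 = 23118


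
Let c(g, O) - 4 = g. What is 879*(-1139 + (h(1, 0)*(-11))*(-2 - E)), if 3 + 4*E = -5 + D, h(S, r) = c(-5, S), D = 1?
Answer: -4014393/4 ≈ -1.0036e+6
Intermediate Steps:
c(g, O) = 4 + g
h(S, r) = -1 (h(S, r) = 4 - 5 = -1)
E = -7/4 (E = -3/4 + (-5 + 1)/4 = -3/4 + (1/4)*(-4) = -3/4 - 1 = -7/4 ≈ -1.7500)
879*(-1139 + (h(1, 0)*(-11))*(-2 - E)) = 879*(-1139 + (-1*(-11))*(-2 - 1*(-7/4))) = 879*(-1139 + 11*(-2 + 7/4)) = 879*(-1139 + 11*(-1/4)) = 879*(-1139 - 11/4) = 879*(-4567/4) = -4014393/4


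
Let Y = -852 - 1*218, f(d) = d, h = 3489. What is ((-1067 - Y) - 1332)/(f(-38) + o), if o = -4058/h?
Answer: 4636881/136640 ≈ 33.935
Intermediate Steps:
Y = -1070 (Y = -852 - 218 = -1070)
o = -4058/3489 ≈ -1.1631
((-1067 - Y) - 1332)/(f(-38) + o) = ((-1067 - 1*(-1070)) - 1332)/(-38 - 4058/3489) = ((-1067 + 1070) - 1332)/(-136640/3489) = (3 - 1332)*(-3489/136640) = -1329*(-3489/136640) = 4636881/136640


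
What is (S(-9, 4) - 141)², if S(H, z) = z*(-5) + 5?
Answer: 24336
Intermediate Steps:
S(H, z) = 5 - 5*z (S(H, z) = -5*z + 5 = 5 - 5*z)
(S(-9, 4) - 141)² = ((5 - 5*4) - 141)² = ((5 - 20) - 141)² = (-15 - 141)² = (-156)² = 24336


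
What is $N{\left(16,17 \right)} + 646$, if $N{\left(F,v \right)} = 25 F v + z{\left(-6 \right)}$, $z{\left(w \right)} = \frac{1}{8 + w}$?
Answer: $\frac{14893}{2} \approx 7446.5$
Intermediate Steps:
$N{\left(F,v \right)} = \frac{1}{2} + 25 F v$ ($N{\left(F,v \right)} = 25 F v + \frac{1}{8 - 6} = 25 F v + \frac{1}{2} = \frac{1}{2} + 25 F v$)
$N{\left(16,17 \right)} + 646 = \left(\frac{1}{2} + 25 \cdot 16 \cdot 17\right) + 646 = \left(\frac{1}{2} + 6800\right) + 646 = \frac{13601}{2} + 646 = \frac{14893}{2}$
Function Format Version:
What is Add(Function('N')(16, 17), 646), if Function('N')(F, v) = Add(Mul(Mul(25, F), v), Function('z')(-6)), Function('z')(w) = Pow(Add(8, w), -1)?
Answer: Rational(14893, 2) ≈ 7446.5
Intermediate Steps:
Function('N')(F, v) = Add(Rational(1, 2), Mul(25, F, v)) (Function('N')(F, v) = Add(Mul(Mul(25, F), v), Pow(Add(8, -6), -1)) = Add(Mul(25, F, v), Pow(2, -1)) = Add(Mul(25, F, v), Rational(1, 2)) = Add(Rational(1, 2), Mul(25, F, v)))
Add(Function('N')(16, 17), 646) = Add(Add(Rational(1, 2), Mul(25, 16, 17)), 646) = Add(Add(Rational(1, 2), 6800), 646) = Add(Rational(13601, 2), 646) = Rational(14893, 2)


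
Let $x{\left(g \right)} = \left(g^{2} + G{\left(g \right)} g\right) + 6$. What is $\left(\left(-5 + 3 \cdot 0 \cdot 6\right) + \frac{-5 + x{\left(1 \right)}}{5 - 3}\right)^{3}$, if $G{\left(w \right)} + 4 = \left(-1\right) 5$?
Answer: $- \frac{4913}{8} \approx -614.13$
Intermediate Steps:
$G{\left(w \right)} = -9$ ($G{\left(w \right)} = -4 - 5 = -9$)
$x{\left(g \right)} = 6 + g^{2} - 9 g$ ($x{\left(g \right)} = \left(g^{2} - 9 g\right) + 6 = 6 + g^{2} - 9 g$)
$\left(\left(-5 + 3 \cdot 0 \cdot 6\right) + \frac{-5 + x{\left(1 \right)}}{5 - 3}\right)^{3} = \left(\left(-5 + 3 \cdot 0 \cdot 6\right) + \frac{-5 + \left(6 + 1^{2} - 9\right)}{5 - 3}\right)^{3} = \left(\left(-5 + 0 \cdot 6\right) + \frac{-5 + \left(6 + 1 - 9\right)}{2}\right)^{3} = \left(\left(-5 + 0\right) + \left(-5 - 2\right) \frac{1}{2}\right)^{3} = \left(-5 - \frac{7}{2}\right)^{3} = \left(- \frac{17}{2}\right)^{3} = - \frac{4913}{8}$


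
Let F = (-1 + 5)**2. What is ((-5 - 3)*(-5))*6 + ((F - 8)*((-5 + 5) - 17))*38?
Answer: -4928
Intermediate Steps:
F = 16 (F = 4**2 = 16)
((-5 - 3)*(-5))*6 + ((F - 8)*((-5 + 5) - 17))*38 = ((-5 - 3)*(-5))*6 + ((16 - 8)*((-5 + 5) - 17))*38 = -8*(-5)*6 + (8*(0 - 17))*38 = 40*6 + (8*(-17))*38 = 240 - 136*38 = 240 - 5168 = -4928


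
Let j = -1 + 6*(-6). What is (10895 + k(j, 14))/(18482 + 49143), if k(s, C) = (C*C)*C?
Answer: 13639/67625 ≈ 0.20169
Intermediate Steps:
j = -37 (j = -1 - 36 = -37)
k(s, C) = C**3 (k(s, C) = C**2*C = C**3)
(10895 + k(j, 14))/(18482 + 49143) = (10895 + 14**3)/(18482 + 49143) = (10895 + 2744)/67625 = 13639*(1/67625) = 13639/67625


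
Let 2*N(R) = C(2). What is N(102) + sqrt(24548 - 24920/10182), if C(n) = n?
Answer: 1 + 8*sqrt(9940289502)/5091 ≈ 157.67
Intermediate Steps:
N(R) = 1 (N(R) = (1/2)*2 = 1)
N(102) + sqrt(24548 - 24920/10182) = 1 + sqrt(24548 - 24920/10182) = 1 + sqrt(24548 - 24920*1/10182) = 1 + sqrt(24548 - 12460/5091) = 1 + sqrt(124961408/5091) = 1 + 8*sqrt(9940289502)/5091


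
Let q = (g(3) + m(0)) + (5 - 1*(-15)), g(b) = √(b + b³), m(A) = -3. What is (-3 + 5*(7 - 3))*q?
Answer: 289 + 17*√30 ≈ 382.11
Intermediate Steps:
q = 17 + √30 (q = (√(3 + 3³) - 3) + (5 - 1*(-15)) = (√(3 + 27) - 3) + (5 + 15) = (√30 - 3) + 20 = (-3 + √30) + 20 = 17 + √30 ≈ 22.477)
(-3 + 5*(7 - 3))*q = (-3 + 5*(7 - 3))*(17 + √30) = (-3 + 5*4)*(17 + √30) = (-3 + 20)*(17 + √30) = 17*(17 + √30) = 289 + 17*√30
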